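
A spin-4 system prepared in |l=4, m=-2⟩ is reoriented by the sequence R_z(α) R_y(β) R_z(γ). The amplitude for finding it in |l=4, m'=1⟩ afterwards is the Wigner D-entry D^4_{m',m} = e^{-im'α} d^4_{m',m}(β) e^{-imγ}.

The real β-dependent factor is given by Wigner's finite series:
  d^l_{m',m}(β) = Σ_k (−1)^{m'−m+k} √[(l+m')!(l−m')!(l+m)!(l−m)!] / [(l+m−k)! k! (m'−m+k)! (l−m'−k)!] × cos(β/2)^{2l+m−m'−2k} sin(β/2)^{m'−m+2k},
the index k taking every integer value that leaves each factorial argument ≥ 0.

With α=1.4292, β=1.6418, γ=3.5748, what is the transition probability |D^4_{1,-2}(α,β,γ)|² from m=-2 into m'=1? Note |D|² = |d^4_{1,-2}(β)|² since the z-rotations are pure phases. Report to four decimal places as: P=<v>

P=0.0725

D^4_{1,-2}(1.4292,1.6418,3.5748) = e^{-i·1·1.4292}·d^4_{1,-2}(1.6418)·e^{-i·-2·3.5748}. Compute d first:
With c≡cos(β/2)=0.681563 and s≡sin(β/2)=0.731760, N=[120·6·2·720]^{1/2}=1018.233765
The bounds max(0,m−m')=0 and min(l+m,l−m')=2 give 3 terms
  k=0: (−1)^3·1018.2338/(72)·0.6816^5·0.7318^3 = -0.814985
  k=1: (−1)^4·1018.2338/(48)·0.6816^3·0.7318^5 = +1.409179
  k=2: (−1)^5·1018.2338/(240)·0.6816^1·0.7318^7 = -0.324878
d^4_{1,-2}(1.6418) = -0.814985 +1.409179 -0.324878 = +0.269315
|D^4_{1,-2}|² = |d^4_{1,-2}(β)|² = (+0.269315)² = 0.072530 (the z-rotation phases have unit modulus)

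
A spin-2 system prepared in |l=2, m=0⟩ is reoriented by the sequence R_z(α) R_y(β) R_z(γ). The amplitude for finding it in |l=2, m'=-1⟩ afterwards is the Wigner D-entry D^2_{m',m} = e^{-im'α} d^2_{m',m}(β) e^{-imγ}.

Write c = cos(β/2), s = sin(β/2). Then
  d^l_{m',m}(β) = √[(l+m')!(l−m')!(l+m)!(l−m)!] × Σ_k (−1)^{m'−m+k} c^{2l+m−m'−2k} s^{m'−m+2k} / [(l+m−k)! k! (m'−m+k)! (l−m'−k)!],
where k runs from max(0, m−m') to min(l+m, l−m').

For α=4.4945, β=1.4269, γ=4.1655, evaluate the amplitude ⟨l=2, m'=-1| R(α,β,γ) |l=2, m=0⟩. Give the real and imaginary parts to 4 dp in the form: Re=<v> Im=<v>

First d^2_{-1,0}(β=1.4269), then the phase factors e^{-i(-1)α} and e^{-i(0)γ}:
c=cos(1.4269/2)=0.756109, s=sin(1.4269/2)=0.654446; N=√[1·6·2·2]=4.898979
k: max(0,(0)−(-1))=1 … min(2+(0),2−(-1))=2
  k=1: (−1)^0·4.8990/(2)·0.7561^3·0.6544^1 = +0.692950
  k=2: (−1)^1·4.8990/(2)·0.7561^1·0.6544^3 = -0.519137
d^2_{-1,0}(1.4269) = +0.692950 -0.519137 = +0.173814
Phases: e^{-i·(-1)·4.4945}=-0.216169-0.976356i, e^{-i·(0)·4.1655}=+1.000000+0.000000i ⇒ D=-0.037573-0.169704i

Re=-0.0376 Im=-0.1697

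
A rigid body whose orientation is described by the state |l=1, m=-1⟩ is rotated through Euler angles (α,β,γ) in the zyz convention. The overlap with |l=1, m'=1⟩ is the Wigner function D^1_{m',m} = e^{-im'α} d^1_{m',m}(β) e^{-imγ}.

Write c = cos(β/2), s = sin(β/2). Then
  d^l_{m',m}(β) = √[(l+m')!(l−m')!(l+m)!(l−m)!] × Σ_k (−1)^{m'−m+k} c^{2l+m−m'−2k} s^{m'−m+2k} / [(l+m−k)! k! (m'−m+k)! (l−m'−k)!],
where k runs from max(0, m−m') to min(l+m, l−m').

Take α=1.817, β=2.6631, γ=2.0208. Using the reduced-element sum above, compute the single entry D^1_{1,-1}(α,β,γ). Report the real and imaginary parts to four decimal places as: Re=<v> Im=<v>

First d^1_{1,-1}(β=2.6631), then the phase factors e^{-i(1)α} and e^{-i(-1)γ}:
With c≡cos(β/2)=0.236970 and s≡sin(β/2)=0.971517, N=[2·1·1·2]^{1/2}=2.000000
k: max(0,(-1)−(1))=0 … min(1+(-1),1−(1))=0
  k=0: (−1)^2·2.0000/(2)·0.2370^0·0.9715^2 = +0.943845
d^1_{1,-1}(2.6631) = +0.943845
Phases: e^{-i·(1)·1.817}=-0.243724-0.969845i, e^{-i·(-1)·2.0208}=-0.434969+0.900446i ⇒ D=+0.924312+0.191027i

Re=0.9243 Im=0.1910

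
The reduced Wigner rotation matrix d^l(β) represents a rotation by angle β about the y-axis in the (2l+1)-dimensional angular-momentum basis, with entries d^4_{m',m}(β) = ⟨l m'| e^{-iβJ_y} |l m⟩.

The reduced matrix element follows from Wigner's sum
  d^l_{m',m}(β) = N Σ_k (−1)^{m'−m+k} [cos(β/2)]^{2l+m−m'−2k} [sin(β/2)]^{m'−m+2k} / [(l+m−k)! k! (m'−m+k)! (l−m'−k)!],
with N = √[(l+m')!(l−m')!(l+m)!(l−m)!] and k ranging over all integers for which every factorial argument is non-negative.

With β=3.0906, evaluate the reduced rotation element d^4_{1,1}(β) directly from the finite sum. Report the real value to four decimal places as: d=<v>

d^4_{1,1}(β=3.0906) via Wigner's sum:
Half-angle: c=0.025494, s=0.999675. N=√(120·6·120·6)=720.000000
The bounds max(0,m−m')=0 and min(l+m,l−m')=3 give 4 terms
  k=0: (−1)^0·720.0000/(720)·0.0255^8·0.9997^0 = +0.000000
  k=1: (−1)^1·720.0000/(48)·0.0255^6·0.9997^2 = -0.000000
  k=2: (−1)^2·720.0000/(24)·0.0255^4·0.9997^4 = +0.000013
  k=3: (−1)^3·720.0000/(72)·0.0255^2·0.9997^6 = -0.006487
d^4_{1,1}(3.0906) = +0.000000 -0.000000 +0.000013 -0.006487 = -0.006474

d=-0.0065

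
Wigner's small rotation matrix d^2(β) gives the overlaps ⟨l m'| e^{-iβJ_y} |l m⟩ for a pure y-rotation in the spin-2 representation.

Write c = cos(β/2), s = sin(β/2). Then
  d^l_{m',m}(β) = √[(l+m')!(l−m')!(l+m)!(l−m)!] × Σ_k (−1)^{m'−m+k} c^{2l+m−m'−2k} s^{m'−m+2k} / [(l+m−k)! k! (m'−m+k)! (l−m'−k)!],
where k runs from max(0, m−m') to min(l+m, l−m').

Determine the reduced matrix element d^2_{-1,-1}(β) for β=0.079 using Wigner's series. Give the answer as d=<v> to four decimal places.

d=0.9922

d^2_{-1,-1}(β=0.079) via Wigner's sum:
Half-angle: c=0.999220, s=0.039490. N=√(1·6·1·6)=6.000000
Admissible k: 0..1 (factorial args all ≥0)
  k=0: (−1)^0·6.0000/(6)·0.9992^4·0.0395^0 = +0.996884
  k=1: (−1)^1·6.0000/(2)·0.9992^2·0.0395^2 = -0.004671
d^2_{-1,-1}(0.079) = +0.996884 -0.004671 = +0.992213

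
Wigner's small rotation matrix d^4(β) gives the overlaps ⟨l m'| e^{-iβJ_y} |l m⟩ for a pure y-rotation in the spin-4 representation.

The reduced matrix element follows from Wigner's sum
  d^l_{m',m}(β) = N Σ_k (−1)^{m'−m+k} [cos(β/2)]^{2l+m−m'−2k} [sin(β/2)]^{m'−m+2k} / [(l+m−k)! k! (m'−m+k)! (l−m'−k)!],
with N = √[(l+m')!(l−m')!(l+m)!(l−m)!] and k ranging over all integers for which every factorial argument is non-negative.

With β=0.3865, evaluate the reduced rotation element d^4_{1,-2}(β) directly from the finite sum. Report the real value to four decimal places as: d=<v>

d^4_{1,-2}(β=0.3865) via Wigner's sum:
c=cos(0.3865/2)=0.981385, s=sin(0.3865/2)=0.192049; N=√[120·6·2·720]=1018.233765
The bounds max(0,m−m')=0 and min(l+m,l−m')=2 give 3 terms
  k=0: (−1)^3·1018.2338/(72)·0.9814^5·0.1920^3 = -0.091191
  k=1: (−1)^4·1018.2338/(48)·0.9814^3·0.1920^5 = +0.005238
  k=2: (−1)^5·1018.2338/(240)·0.9814^1·0.1920^7 = -0.000040
d^4_{1,-2}(0.3865) = -0.091191 +0.005238 -0.000040 = -0.085993

d=-0.0860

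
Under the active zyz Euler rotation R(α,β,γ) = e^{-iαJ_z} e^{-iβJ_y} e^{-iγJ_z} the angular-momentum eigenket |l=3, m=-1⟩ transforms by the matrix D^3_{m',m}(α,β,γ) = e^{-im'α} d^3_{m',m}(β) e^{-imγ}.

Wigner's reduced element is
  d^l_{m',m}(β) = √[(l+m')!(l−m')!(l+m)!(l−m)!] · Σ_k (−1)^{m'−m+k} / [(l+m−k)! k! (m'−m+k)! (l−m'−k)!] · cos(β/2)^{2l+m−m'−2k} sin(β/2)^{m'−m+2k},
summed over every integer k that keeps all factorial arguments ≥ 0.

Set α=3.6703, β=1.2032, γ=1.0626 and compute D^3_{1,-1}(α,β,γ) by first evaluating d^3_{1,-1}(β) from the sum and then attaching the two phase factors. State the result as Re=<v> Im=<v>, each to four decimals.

First d^3_{1,-1}(β=1.2032), then the phase factors e^{-i(1)α} and e^{-i(-1)γ}:
With c≡cos(β/2)=0.824431 and s≡sin(β/2)=0.565962, N=[24·2·2·24]^{1/2}=48.000000
k∈{0,1,2} keeps every argument non-negative
  k=0: (−1)^2·48.0000/(8)·0.8244^4·0.5660^2 = +0.887859
  k=1: (−1)^3·48.0000/(6)·0.8244^2·0.5660^4 = -0.557890
  k=2: (−1)^4·48.0000/(48)·0.8244^0·0.5660^6 = +0.032864
d^3_{1,-1}(1.2032) = +0.887859 -0.557890 +0.032864 = +0.362833
Phases: e^{-i·(1)·3.6703}=-0.863460+0.504418i, e^{-i·(-1)·1.0626}=+0.486602+0.873624i ⇒ D=-0.312338-0.184641i

Re=-0.3123 Im=-0.1846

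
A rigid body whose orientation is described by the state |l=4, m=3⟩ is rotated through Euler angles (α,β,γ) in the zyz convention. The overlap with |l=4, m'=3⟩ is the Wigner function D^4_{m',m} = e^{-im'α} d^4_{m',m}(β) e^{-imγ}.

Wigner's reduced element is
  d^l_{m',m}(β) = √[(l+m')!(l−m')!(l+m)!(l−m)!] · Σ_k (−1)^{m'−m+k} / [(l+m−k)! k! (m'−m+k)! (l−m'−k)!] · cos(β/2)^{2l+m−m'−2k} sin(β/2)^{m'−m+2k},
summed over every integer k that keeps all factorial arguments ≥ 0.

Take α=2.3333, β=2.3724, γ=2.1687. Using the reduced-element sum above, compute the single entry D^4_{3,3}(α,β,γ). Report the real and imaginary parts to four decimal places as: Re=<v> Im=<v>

Split into d^4_{3,3}(β=2.3724) × two z-phases.
With c≡cos(β/2)=0.375185 and s≡sin(β/2)=0.926950, N=[5040·1·5040·1]^{1/2}=5040.000000
Admissible k: 0..1 (factorial args all ≥0)
  k=0: (−1)^0·5040.0000/(5040)·0.3752^8·0.9269^0 = +0.000393
  k=1: (−1)^1·5040.0000/(720)·0.3752^6·0.9269^2 = -0.016776
d^4_{3,3}(2.3724) = +0.000393 -0.016776 = -0.016383
D = (+0.753968-0.656911i)·(-0.016383)·(+0.975257-0.221073i) = -0.009668+0.013227i

Re=-0.0097 Im=0.0132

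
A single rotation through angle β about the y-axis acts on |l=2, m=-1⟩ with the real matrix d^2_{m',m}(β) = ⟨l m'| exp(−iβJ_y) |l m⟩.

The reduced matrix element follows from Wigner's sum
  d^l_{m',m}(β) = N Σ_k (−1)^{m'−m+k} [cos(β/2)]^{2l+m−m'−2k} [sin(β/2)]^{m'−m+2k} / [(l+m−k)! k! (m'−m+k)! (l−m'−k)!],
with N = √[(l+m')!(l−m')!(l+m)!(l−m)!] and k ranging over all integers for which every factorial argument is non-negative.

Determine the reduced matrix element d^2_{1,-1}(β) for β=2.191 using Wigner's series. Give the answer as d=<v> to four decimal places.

d^2_{1,-1}(β=2.191) via Wigner's sum:
With c≡cos(β/2)=0.457602 and s≡sin(β/2)=0.889157, N=[6·1·1·6]^{1/2}=6.000000
Admissible k: 0..1 (factorial args all ≥0)
  k=0: (−1)^2·6.0000/(2)·0.4576^2·0.8892^2 = +0.496654
  k=1: (−1)^3·6.0000/(6)·0.4576^0·0.8892^4 = -0.625049
d^2_{1,-1}(2.191) = +0.496654 -0.625049 = -0.128395

d=-0.1284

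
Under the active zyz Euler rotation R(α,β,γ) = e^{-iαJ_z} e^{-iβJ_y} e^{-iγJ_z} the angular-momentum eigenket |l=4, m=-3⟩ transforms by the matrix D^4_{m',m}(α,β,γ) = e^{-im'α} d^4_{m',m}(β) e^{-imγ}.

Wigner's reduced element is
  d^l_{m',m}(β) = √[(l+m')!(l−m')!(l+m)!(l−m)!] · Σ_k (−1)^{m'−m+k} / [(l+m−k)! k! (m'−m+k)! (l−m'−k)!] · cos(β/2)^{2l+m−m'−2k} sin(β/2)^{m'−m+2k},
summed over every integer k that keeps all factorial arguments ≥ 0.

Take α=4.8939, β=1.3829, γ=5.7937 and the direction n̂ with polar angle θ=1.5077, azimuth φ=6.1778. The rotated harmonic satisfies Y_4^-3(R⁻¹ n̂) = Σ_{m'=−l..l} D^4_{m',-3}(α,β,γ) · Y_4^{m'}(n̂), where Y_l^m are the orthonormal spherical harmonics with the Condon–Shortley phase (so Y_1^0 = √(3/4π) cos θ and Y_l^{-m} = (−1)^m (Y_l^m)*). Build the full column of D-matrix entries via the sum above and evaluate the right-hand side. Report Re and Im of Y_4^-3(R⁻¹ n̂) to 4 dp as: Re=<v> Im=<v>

Need the full column D^4_{m',-3} for m'=−4..4 at α=4.8939, β=1.3829, γ=5.7937.
cos(β/2)=0.770322, sin(β/2)=0.637655
d^4_{-4,-3}: single k=1 term ⇒ +0.290294;  D = +0.213900-0.196258i
d^4_{-3,-3}: k∈[0..1] ⇒ +0.123988 -0.594708 = -0.470720;  D = -0.375622-0.283700i
d^4_{-2,-3}: k∈[0..1] ⇒ -0.384022 +0.789413 = +0.405391;  D = -0.181918+0.362281i
d^4_{-1,-3}: k∈[0..1] ⇒ +0.674336 -0.770107 = -0.095772;  D = +0.091939+0.026821i
d^4_{0,-3}: k∈[0..1] ⇒ -0.832115 +0.570177 = -0.261938;  D = -0.026760+0.260567i
d^4_{1,-3}: k∈[0..1] ⇒ +0.770107 -0.316613 = +0.453494;  D = +0.452074-0.035866i
d^4_{2,-3}: k∈[0..1] ⇒ -0.540917 +0.123548 = -0.417369;  D = -0.107572-0.403268i
d^4_{3,-3}: k∈[0..1] ⇒ +0.279227 -0.027333 = +0.251894;  D = -0.227665+0.107791i
d^4_{4,-3}: single k=0 term ⇒ -0.093394;  D = +0.054546+0.075810i
Y_4^{m'}(θ=1.5077,φ=6.1778) and Σ D·Y over m':
  (+0.2139-0.1963i)·(+0.4006+0.1796i)  (-0.3756-0.2837i)·(+0.0746+0.0244i)  (-0.1819+0.3623i)·(-0.3168-0.0678i)  (+0.0919+0.0268i)·(-0.0880-0.0093i)  (-0.0268+0.2606i)·(+0.3048+0.0000i)  (+0.4521-0.0359i)·(+0.0880-0.0093i)  (-0.1076-0.4033i)·(-0.3168+0.0678i)  (-0.2277+0.1078i)·(-0.0746+0.0244i)  (+0.0545+0.0758i)·(+0.4006-0.1796i)
Y_4^-3(R⁻¹ n̂) = +0.316693+0.023330i

Re=0.3167 Im=0.0233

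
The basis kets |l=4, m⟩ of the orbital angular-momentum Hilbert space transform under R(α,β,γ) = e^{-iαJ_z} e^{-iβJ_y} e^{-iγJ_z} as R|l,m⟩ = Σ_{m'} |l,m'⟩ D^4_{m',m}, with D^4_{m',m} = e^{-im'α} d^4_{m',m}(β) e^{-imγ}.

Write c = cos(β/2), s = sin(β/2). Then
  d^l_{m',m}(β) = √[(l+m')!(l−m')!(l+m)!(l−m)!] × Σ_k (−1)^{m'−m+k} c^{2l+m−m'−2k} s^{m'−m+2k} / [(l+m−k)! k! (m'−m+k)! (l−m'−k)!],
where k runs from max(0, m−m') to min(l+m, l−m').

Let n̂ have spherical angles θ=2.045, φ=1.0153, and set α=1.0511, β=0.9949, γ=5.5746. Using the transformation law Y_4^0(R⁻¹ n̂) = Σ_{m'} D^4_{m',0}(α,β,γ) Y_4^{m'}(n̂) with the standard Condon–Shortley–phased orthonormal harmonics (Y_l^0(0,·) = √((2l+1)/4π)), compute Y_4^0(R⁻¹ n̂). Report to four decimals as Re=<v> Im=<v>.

Re=-0.2406 Im=0.0000

Need the full column D^4_{m',0} for m'=−4..4 at α=1.0511, β=0.9949, γ=5.5746.
cos(β/2)=0.878802, sin(β/2)=0.477186
d^4_{-4,0}: single k=4 term ⇒ +0.258741;  D = -0.125857-0.226068i
d^4_{-3,0}: k∈[3..4] ⇒ +0.673881 -0.198690 = +0.475191;  D = -0.475158-0.005563i
d^4_{-2,0}: k∈[2..4] ⇒ +0.995048 -0.782359 +0.086503 = +0.299192;  D = -0.151614+0.257932i
d^4_{-1,0}: k∈[1..4] ⇒ +0.863855 -1.528219 +0.450587 -0.022142 = -0.235919;  D = -0.117161-0.204770i
d^4_{0,0}: k∈[0..4] ⇒ +0.355737 -1.678196 +1.113316 -0.145891 +0.002688 = -0.352345;  D = -0.352345+0.000000i
d^4_{1,0}: k∈[0..3] ⇒ -0.863855 +1.528219 -0.450587 +0.022142 = +0.235919;  D = +0.117161-0.204770i
d^4_{2,0}: k∈[0..2] ⇒ +0.995048 -0.782359 +0.086503 = +0.299192;  D = -0.151614-0.257932i
d^4_{3,0}: k∈[0..1] ⇒ -0.673881 +0.198690 = -0.475191;  D = +0.475158-0.005563i
d^4_{4,0}: single k=0 term ⇒ +0.258741;  D = -0.125857+0.226068i
Y_4^{m'}(θ=2.045,φ=1.0153) and Σ D·Y over m':
  (-0.1259-0.2261i)·(-0.1680+0.2205i)  (-0.4752-0.0056i)·(+0.4006+0.0385i)  (-0.1516+0.2579i)·(-0.0540-0.1090i)  (-0.1172-0.2048i)·(+0.1561-0.2515i)  (-0.3523+0.0000i)·(-0.1834+0.0000i)  (+0.1172-0.2048i)·(-0.1561-0.2515i)  (-0.1516-0.2579i)·(-0.0540+0.1090i)  (+0.4752-0.0056i)·(-0.4006+0.0385i)  (-0.1259+0.2261i)·(-0.1680-0.2205i)
Y_4^0(R⁻¹ n̂) = -0.240649+0.000000i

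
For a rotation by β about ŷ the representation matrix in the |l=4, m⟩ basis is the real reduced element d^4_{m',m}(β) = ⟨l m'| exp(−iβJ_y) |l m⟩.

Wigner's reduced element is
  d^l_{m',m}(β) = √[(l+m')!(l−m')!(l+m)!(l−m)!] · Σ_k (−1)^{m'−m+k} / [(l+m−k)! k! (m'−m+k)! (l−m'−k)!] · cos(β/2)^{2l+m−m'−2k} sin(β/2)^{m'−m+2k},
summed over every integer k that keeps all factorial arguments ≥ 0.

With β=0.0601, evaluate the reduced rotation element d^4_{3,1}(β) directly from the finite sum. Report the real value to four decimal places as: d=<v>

d=0.0071

d^4_{3,1}(β=0.0601) via Wigner's sum:
With c≡cos(β/2)=0.999549 and s≡sin(β/2)=0.030045, N=[5040·1·120·6]^{1/2}=1904.940944
Admissible k: 0..1 (factorial args all ≥0)
  k=0: (−1)^2·1904.9409/(240)·0.9995^6·0.0300^2 = +0.007146
  k=1: (−1)^3·1904.9409/(144)·0.9995^4·0.0300^4 = -0.000011
d^4_{3,1}(0.0601) = +0.007146 -0.000011 = +0.007135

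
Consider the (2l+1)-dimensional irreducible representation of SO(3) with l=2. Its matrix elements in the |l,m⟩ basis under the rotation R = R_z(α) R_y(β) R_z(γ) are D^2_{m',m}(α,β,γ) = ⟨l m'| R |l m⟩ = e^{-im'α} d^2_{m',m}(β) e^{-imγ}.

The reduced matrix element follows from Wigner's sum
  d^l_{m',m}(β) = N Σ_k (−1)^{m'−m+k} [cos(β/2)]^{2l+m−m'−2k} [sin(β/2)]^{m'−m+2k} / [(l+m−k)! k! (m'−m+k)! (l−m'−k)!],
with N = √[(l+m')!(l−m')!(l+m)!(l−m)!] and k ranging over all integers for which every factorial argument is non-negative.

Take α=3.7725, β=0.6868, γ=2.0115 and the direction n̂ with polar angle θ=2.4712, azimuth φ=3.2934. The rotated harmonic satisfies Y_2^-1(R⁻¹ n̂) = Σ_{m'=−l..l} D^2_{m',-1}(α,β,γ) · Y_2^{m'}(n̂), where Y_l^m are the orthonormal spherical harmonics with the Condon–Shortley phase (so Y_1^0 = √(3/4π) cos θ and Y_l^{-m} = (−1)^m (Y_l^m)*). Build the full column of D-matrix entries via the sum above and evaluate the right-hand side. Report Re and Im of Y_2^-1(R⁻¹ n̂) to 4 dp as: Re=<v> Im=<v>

Need the full column D^2_{m',-1} for m'=−2..2 at α=3.7725, β=0.6868, γ=2.0115.
cos(β/2)=0.941615, sin(β/2)=0.336691
d^2_{-2,-1}: single k=1 term ⇒ +0.562188;  D = -0.557318-0.073839i
d^2_{-1,-1}: k∈[0..1] ⇒ +0.786130 -0.301530 = +0.484600;  D = +0.425466-0.231983i
d^2_{0,-1}: k∈[0..1] ⇒ -0.688537 +0.088032 = -0.600504;  D = +0.256161-0.543127i
d^2_{1,-1}: k∈[0..1] ⇒ +0.301530 -0.012851 = +0.288679;  D = -0.054577-0.283473i
d^2_{2,-1}: single k=0 term ⇒ -0.071878;  D = -0.052608-0.048978i
Y_2^{m'}(θ=2.4712,φ=3.2934) and Σ D·Y over m':
  (-0.5573-0.0738i)·(+0.1423-0.0446i)  (+0.4255-0.2320i)·(+0.3718-0.0569i)  (+0.2562-0.5431i)·(+0.2656+0.0000i)  (-0.0546-0.2835i)·(-0.3718-0.0569i)  (-0.0526-0.0490i)·(+0.1423+0.0446i)
Y_2^-1(R⁻¹ n̂) = +0.129285-0.141158i

Re=0.1293 Im=-0.1412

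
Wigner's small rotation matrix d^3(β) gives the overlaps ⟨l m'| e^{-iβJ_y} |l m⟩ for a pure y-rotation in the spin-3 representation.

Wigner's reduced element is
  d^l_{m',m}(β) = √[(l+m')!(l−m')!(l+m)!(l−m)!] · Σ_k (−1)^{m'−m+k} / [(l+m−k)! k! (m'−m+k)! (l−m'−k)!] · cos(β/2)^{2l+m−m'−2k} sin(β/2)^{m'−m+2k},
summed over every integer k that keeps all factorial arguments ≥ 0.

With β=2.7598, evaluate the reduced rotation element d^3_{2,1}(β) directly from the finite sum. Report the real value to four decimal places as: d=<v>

d=0.0401

d^3_{2,1}(β=2.7598) via Wigner's sum:
c=cos(2.7598/2)=0.189739, s=sin(2.7598/2)=0.981835; N=√[120·1·24·2]=75.894664
The bounds max(0,m−m')=0 and min(l+m,l−m')=1 give 2 terms
  k=0: (−1)^1·75.8947/(24)·0.1897^5·0.9818^1 = -0.000764
  k=1: (−1)^2·75.8947/(12)·0.1897^3·0.9818^3 = +0.040890
d^3_{2,1}(2.7598) = -0.000764 +0.040890 = +0.040126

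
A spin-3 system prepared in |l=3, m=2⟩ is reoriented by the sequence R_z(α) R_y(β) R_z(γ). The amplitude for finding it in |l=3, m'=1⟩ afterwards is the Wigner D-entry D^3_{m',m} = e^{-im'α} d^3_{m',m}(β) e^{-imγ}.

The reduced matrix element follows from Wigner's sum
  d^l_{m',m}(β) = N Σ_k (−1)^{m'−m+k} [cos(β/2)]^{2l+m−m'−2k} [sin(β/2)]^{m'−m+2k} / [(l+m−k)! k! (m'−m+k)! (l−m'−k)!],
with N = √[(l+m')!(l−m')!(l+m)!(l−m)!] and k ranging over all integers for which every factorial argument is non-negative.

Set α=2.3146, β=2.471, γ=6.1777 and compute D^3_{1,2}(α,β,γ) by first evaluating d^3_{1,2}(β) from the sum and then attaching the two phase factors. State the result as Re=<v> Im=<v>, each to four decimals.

D^3_{1,2}(2.3146,2.471,6.1777) = e^{-i·1·2.3146}·d^3_{1,2}(2.471)·e^{-i·2·6.1777}. Compute d first:
c=cos(2.471/2)=0.329049, s=sin(2.471/2)=0.944313; N=√[24·2·120·1]=75.894664
Admissible k: 1..2 (factorial args all ≥0)
  k=1: (−1)^0·75.8947/(24)·0.3290^5·0.9443^1 = +0.011519
  k=2: (−1)^1·75.8947/(12)·0.3290^3·0.9443^3 = -0.189740
d^3_{1,2}(2.471) = +0.011519 -0.189740 = -0.178221
Attach z-rotation phases: D = e^{-i(1)(2.3146)}·(-0.178221)·e^{-i(2)(6.1777)} = +0.090532+0.153515i

Re=0.0905 Im=0.1535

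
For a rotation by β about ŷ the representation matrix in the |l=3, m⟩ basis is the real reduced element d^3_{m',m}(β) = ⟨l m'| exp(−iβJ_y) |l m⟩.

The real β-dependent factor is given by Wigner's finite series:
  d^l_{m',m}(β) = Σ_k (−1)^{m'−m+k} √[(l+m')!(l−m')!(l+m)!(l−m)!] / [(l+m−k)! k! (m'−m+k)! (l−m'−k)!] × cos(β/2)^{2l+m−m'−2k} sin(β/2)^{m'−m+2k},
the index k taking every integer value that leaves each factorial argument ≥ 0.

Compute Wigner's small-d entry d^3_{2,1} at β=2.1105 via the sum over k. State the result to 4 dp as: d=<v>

d=0.4190

d^3_{2,1}(β=2.1105) via Wigner's sum:
c=cos(2.1105/2)=0.493010, s=sin(2.1105/2)=0.870024; N=√[120·1·24·2]=75.894664
Admissible k: 0..1 (factorial args all ≥0)
  k=0: (−1)^1·75.8947/(24)·0.4930^5·0.8700^1 = -0.080133
  k=1: (−1)^2·75.8947/(12)·0.4930^3·0.8700^3 = +0.499104
d^3_{2,1}(2.1105) = -0.080133 +0.499104 = +0.418971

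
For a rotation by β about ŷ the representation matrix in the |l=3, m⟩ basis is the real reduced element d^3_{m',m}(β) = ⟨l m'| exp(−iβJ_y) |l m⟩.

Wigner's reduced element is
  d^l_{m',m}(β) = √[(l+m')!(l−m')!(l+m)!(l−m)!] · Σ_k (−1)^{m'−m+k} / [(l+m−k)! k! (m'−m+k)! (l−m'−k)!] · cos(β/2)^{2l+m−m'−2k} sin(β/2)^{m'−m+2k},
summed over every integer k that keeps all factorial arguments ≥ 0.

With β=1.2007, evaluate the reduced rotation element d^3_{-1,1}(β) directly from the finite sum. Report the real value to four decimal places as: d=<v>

d^3_{-1,1}(β=1.2007) via Wigner's sum:
c=cos(1.2007/2)=0.825138, s=sin(1.2007/2)=0.564931; N=√[2·24·24·2]=48.000000
k∈{2,3,4} keeps every argument non-negative
  k=2: (−1)^0·48.0000/(8)·0.8251^4·0.5649^2 = +0.887664
  k=3: (−1)^1·48.0000/(6)·0.8251^2·0.5649^4 = -0.554786
  k=4: (−1)^2·48.0000/(48)·0.8251^0·0.5649^6 = +0.032507
d^3_{-1,1}(1.2007) = +0.887664 -0.554786 +0.032507 = +0.365385

d=0.3654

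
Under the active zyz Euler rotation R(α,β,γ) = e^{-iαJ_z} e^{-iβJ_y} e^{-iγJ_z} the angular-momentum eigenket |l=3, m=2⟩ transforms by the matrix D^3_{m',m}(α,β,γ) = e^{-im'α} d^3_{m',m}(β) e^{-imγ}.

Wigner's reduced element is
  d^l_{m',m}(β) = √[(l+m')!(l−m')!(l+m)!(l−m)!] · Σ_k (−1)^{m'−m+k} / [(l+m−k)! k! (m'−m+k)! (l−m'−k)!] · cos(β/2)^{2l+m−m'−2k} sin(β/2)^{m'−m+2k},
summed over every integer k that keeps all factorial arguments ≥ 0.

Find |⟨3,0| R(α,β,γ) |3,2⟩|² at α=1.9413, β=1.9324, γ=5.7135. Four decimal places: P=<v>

D^3_{0,2}(1.9413,1.9324,5.7135) = e^{-i·0·1.9413}·d^3_{0,2}(1.9324)·e^{-i·2·5.7135}. Compute d first:
Half-angle: c=0.568430, s=0.822732. N=√(6·6·120·1)=65.726707
The bounds max(0,m−m')=2 and min(l+m,l−m')=3 give 2 terms
  k=2: (−1)^0·65.7267/(12)·0.5684^4·0.8227^2 = +0.387066
  k=3: (−1)^1·65.7267/(12)·0.5684^2·0.8227^4 = -0.810863
d^3_{0,2}(1.9324) = +0.387066 -0.810863 = -0.423797
|D^3_{0,2}|² = |d^3_{0,2}(β)|² = (-0.423797)² = 0.179604 (the z-rotation phases have unit modulus)

P=0.1796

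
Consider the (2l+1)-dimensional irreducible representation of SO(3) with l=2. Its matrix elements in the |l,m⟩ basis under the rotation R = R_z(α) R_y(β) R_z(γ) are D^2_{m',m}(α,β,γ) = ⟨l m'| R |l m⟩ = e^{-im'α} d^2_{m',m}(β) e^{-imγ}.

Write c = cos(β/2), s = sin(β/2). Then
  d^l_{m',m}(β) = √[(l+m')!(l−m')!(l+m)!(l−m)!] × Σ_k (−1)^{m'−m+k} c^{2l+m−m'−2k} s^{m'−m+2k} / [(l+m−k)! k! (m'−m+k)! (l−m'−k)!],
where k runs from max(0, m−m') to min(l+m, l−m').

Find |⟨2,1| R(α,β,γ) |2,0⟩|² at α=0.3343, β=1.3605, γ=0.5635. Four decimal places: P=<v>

D^2_{1,0}(0.3343,1.3605,0.5635) = e^{-i·1·0.3343}·d^2_{1,0}(1.3605)·e^{-i·0·0.5635}. Compute d first:
With c≡cos(β/2)=0.777415 and s≡sin(β/2)=0.628987, N=[6·1·2·2]^{1/2}=4.898979
k: max(0,(0)−(1))=0 … min(2+(0),2−(1))=1
  k=0: (−1)^1·4.8990/(2)·0.7774^3·0.6290^1 = -0.723898
  k=1: (−1)^2·4.8990/(2)·0.7774^1·0.6290^3 = +0.473865
d^2_{1,0}(1.3605) = -0.723898 +0.473865 = -0.250033
|D^2_{1,0}|² = |d^2_{1,0}(β)|² = (-0.250033)² = 0.062516 (the z-rotation phases have unit modulus)

P=0.0625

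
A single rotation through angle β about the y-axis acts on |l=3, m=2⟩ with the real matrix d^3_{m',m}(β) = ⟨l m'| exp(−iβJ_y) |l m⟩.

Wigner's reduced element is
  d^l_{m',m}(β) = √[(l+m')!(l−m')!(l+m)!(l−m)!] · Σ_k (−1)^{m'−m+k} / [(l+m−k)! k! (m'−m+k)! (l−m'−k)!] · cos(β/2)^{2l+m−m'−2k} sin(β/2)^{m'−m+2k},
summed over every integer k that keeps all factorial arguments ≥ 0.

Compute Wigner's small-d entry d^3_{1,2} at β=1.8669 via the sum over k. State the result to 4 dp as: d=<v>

d^3_{1,2}(β=1.8669) via Wigner's sum:
Half-angle: c=0.595065, s=0.803678. N=√(24·2·120·1)=75.894664
k∈{1,2} keeps every argument non-negative
  k=1: (−1)^0·75.8947/(24)·0.5951^5·0.8037^1 = +0.189628
  k=2: (−1)^1·75.8947/(12)·0.5951^3·0.8037^3 = -0.691781
d^3_{1,2}(1.8669) = +0.189628 -0.691781 = -0.502153

d=-0.5022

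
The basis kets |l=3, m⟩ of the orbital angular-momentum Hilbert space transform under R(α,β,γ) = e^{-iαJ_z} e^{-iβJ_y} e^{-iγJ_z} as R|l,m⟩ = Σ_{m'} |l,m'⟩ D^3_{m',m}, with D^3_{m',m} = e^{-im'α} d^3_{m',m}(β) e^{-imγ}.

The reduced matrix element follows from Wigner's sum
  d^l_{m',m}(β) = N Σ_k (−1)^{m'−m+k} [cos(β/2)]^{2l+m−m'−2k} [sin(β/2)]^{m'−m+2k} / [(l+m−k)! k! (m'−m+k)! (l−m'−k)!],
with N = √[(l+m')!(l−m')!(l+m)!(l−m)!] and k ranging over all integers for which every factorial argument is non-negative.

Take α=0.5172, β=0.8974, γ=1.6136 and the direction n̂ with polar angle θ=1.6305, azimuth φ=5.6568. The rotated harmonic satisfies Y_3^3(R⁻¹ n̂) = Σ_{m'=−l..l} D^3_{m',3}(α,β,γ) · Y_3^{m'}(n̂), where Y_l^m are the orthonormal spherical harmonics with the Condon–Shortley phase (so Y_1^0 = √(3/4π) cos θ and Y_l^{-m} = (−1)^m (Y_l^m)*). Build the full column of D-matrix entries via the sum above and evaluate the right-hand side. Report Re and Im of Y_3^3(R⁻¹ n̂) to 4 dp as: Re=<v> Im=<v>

Re=0.2444 Im=0.2738

Need the full column D^3_{m',3} for m'=−3..3 at α=0.5172, β=0.8974, γ=1.6136.
cos(β/2)=0.901012, sin(β/2)=0.433795
d^3_{-3,3}: single k=6 term ⇒ +0.006664;  D = -0.006591+0.000980i
d^3_{-2,3}: single k=5 term ⇒ +0.033902;  D = -0.026682+0.020914i
d^3_{-1,3}: single k=4 term ⇒ +0.111338;  D = -0.042205+0.103029i
d^3_{0,3}: single k=3 term ⇒ +0.267029;  D = +0.034195+0.264831i
d^3_{1,3}: single k=2 term ⇒ +0.480326;  D = +0.289006+0.383652i
d^3_{2,3}: single k=1 term ⇒ +0.630975;  D = +0.579186+0.250346i
d^3_{3,3}: single k=0 term ⇒ +0.535036;  D = +0.531848-0.058318i
Y_3^{m'}(θ=1.6305,φ=5.6568) and Σ D·Y over m':
  (-0.0066+0.0010i)·(-0.1260+0.3954i)  (-0.0267+0.0209i)·(-0.0190-0.0577i)  (-0.0422+0.1030i)·(-0.2567-0.1858i)  (+0.0342+0.2648i)·(+0.0664+0.0000i)  (+0.2890+0.3837i)·(+0.2567-0.1858i)  (+0.5792+0.2503i)·(-0.0190+0.0577i)  (+0.5318-0.0583i)·(+0.1260+0.3954i)
Y_3^3(R⁻¹ n̂) = +0.244445+0.273825i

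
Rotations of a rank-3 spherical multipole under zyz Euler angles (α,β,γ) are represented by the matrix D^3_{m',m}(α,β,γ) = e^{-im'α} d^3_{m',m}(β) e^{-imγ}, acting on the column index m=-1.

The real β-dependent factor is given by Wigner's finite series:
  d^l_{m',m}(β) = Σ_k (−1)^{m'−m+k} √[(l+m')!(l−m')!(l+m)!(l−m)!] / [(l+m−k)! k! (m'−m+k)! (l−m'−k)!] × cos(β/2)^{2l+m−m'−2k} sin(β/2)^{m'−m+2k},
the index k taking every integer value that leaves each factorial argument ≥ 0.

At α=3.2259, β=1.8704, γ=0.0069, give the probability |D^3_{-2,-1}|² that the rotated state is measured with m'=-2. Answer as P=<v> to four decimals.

P=0.2519

D^3_{-2,-1}(3.2259,1.8704,0.0069) = e^{-i·-2·3.2259}·d^3_{-2,-1}(1.8704)·e^{-i·-1·0.0069}. Compute d first:
c=cos(1.8704/2)=0.593657, s=sin(1.8704/2)=0.804718; N=√[1·120·2·24]=75.894664
k: max(0,(-1)−(-2))=1 … min(3+(-1),3−(-2))=2
  k=1: (−1)^0·75.8947/(24)·0.5937^5·0.8047^1 = +0.187639
  k=2: (−1)^1·75.8947/(12)·0.5937^3·0.8047^3 = -0.689555
d^3_{-2,-1}(1.8704) = +0.187639 -0.689555 = -0.501916
|D^3_{-2,-1}|² = |d^3_{-2,-1}(β)|² = (-0.501916)² = 0.251919 (the z-rotation phases have unit modulus)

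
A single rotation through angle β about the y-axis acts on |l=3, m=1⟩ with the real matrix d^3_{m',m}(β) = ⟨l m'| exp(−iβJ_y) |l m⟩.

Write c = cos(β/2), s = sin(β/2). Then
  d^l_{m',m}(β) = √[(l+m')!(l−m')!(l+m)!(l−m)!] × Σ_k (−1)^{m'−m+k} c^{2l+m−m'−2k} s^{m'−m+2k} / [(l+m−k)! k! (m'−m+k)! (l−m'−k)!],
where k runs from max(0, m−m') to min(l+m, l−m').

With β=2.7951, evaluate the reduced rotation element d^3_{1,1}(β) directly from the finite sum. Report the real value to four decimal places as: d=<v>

d=0.1610

d^3_{1,1}(β=2.7951) via Wigner's sum:
c=cos(2.7951/2)=0.172381, s=sin(2.7951/2)=0.985030; N=√[24·2·24·2]=48.000000
k: max(0,(1)−(1))=0 … min(3+(1),3−(1))=2
  k=0: (−1)^0·48.0000/(48)·0.1724^6·0.9850^0 = +0.000026
  k=1: (−1)^1·48.0000/(6)·0.1724^4·0.9850^2 = -0.006854
  k=2: (−1)^2·48.0000/(8)·0.1724^2·0.9850^4 = +0.167853
d^3_{1,1}(2.7951) = +0.000026 -0.006854 +0.167853 = +0.161025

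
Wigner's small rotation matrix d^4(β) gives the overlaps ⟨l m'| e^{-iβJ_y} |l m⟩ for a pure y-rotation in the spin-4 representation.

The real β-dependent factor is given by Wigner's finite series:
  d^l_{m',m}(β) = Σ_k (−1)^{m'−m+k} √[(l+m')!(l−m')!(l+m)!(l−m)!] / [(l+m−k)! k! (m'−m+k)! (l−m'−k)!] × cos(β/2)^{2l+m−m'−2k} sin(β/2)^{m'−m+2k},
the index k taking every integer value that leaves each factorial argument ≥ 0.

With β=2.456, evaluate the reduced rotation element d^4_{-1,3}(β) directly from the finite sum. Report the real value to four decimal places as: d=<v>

d^4_{-1,3}(β=2.456) via Wigner's sum:
c=cos(2.456/2)=0.336122, s=sin(2.456/2)=0.941818; N=√[6·120·5040·1]=1904.940944
The bounds max(0,m−m')=4 and min(l+m,l−m')=5 give 2 terms
  k=4: (−1)^0·1904.9409/(144)·0.3361^4·0.9418^4 = +0.132854
  k=5: (−1)^1·1904.9409/(240)·0.3361^2·0.9418^6 = -0.625846
d^4_{-1,3}(2.456) = +0.132854 -0.625846 = -0.492992

d=-0.4930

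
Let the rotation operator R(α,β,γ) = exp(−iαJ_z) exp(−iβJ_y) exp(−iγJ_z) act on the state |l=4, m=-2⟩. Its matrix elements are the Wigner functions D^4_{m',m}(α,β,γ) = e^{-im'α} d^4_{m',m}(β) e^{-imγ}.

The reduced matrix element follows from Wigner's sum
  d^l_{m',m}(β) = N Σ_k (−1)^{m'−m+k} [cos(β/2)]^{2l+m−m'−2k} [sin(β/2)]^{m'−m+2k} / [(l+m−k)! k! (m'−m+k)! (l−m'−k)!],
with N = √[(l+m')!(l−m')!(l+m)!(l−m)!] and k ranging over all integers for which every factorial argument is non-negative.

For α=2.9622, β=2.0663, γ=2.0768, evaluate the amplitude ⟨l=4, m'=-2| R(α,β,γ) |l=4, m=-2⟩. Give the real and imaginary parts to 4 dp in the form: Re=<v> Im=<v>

Re=-0.3229 Im=-0.2471

D^4_{-2,-2}(2.9622,2.0663,2.0768) = e^{-i·-2·2.9622}·d^4_{-2,-2}(2.0663)·e^{-i·-2·2.0768}. Compute d first:
Half-angle: c=0.512116, s=0.858916. N=√(2·720·2·720)=1440.000000
k: max(0,(-2)−(-2))=0 … min(4+(-2),4−(-2))=2
  k=0: (−1)^0·1440.0000/(1440)·0.5121^8·0.8589^0 = +0.004731
  k=1: (−1)^1·1440.0000/(120)·0.5121^6·0.8589^2 = -0.159695
  k=2: (−1)^2·1440.0000/(96)·0.5121^4·0.8589^4 = +0.561523
d^4_{-2,-2}(2.0663) = +0.004731 -0.159695 +0.561523 = +0.406559
Phases: e^{-i·(-2)·2.9622}=+0.936324-0.351137i, e^{-i·(-2)·2.0768}=-0.530160-0.847898i ⇒ D=-0.322860-0.247085i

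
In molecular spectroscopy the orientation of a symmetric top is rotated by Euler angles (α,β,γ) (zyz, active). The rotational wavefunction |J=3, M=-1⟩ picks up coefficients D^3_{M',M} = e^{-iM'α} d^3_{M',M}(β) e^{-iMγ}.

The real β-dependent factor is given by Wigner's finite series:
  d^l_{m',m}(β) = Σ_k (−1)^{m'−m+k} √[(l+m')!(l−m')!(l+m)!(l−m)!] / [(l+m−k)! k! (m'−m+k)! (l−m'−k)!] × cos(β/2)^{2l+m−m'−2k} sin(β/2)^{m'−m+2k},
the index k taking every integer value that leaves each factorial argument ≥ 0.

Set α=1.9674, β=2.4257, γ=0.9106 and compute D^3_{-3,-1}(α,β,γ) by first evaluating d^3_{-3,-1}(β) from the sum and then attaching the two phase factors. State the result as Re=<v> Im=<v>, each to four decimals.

Split into d^3_{-3,-1}(β=2.4257) × two z-phases.
Half-angle: c=0.350351, s=0.936618. N=√(1·720·2·24)=185.903201
Admissible k: 2..2 (factorial args all ≥0)
  k=2: (−1)^0·185.9032/(48)·0.3504^4·0.9366^2 = +0.051190
d^3_{-3,-1}(2.4257) = +0.051190
Attach z-rotation phases: D = e^{-i(-3)(1.9674)}·(+0.051190)·e^{-i(-1)(0.9106)} = +0.044177+0.025861i

Re=0.0442 Im=0.0259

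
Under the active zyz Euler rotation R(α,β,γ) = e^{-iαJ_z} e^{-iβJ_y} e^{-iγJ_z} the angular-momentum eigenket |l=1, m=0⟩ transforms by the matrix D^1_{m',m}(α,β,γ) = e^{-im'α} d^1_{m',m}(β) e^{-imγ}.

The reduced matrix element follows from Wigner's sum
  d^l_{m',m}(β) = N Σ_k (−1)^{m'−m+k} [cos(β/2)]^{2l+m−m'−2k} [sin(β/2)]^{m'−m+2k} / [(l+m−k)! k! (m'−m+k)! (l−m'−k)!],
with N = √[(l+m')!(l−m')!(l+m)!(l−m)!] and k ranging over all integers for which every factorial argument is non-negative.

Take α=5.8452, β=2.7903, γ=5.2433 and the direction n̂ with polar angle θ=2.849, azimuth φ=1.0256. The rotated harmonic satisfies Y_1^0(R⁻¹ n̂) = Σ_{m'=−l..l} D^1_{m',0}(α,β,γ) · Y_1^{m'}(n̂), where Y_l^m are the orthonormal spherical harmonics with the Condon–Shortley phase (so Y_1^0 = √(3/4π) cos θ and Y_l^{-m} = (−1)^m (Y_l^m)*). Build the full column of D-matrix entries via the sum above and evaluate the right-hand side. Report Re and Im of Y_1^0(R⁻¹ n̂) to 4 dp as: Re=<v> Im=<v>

Re=0.4445 Im=0.0000

Need the full column D^1_{m',0} for m'=−1..1 at α=5.8452, β=2.7903, γ=5.2433.
cos(β/2)=0.174745, sin(β/2)=0.984614
d^1_{-1,0}: single k=1 term ⇒ +0.243324;  D = +0.220356-0.103197i
d^1_{0,0}: k∈[0..1] ⇒ +0.030536 -0.969464 = -0.938929;  D = -0.938929+0.000000i
d^1_{1,0}: single k=0 term ⇒ -0.243324;  D = -0.220356-0.103197i
Y_1^{m'}(θ=2.849,φ=1.0256) and Σ D·Y over m':
  (+0.2204-0.1032i)·(+0.0517-0.0852i)  (-0.9389+0.0000i)·(-0.4678+0.0000i)  (-0.2204-0.1032i)·(-0.0517-0.0852i)
Y_1^0(R⁻¹ n̂) = +0.444454+0.000000i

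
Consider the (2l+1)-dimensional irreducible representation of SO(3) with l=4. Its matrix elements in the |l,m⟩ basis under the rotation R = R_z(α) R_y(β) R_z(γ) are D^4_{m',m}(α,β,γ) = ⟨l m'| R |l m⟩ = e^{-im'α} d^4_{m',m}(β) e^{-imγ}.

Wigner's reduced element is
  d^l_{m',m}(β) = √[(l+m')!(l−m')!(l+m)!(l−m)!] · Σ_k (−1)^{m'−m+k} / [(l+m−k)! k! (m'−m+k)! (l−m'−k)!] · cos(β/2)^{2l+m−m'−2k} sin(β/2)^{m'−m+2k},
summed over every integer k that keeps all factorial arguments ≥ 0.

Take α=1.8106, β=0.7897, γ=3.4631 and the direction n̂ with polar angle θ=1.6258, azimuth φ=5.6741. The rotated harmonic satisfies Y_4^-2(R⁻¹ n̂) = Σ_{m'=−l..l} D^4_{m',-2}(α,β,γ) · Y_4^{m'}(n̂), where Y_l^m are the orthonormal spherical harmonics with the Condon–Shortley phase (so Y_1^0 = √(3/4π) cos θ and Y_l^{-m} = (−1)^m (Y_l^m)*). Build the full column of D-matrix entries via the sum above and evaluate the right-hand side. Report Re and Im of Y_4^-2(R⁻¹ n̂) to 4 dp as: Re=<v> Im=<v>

Re=0.0983 Im=-0.2717

Need the full column D^4_{m',-2} for m'=−4..4 at α=1.8106, β=0.7897, γ=3.4631.
cos(β/2)=0.923054, sin(β/2)=0.384670
d^4_{-4,-2}: single k=2 term ⇒ +0.484304;  D = -0.015221+0.484065i
d^4_{-3,-2}: k∈[1..2] ⇒ +0.821756 -0.428140 = +0.393616;  D = +0.385102-0.081426i
d^4_{-2,-2}: k∈[0..2] ⇒ +0.527009 -1.098299 +0.238425 = -0.332865;  D = +0.144237+0.299991i
d^4_{-1,-2}: k∈[0..2] ⇒ -0.931783 +0.809108 -0.093678 = -0.216353;  D = +0.167140-0.137379i
d^4_{0,-2}: k∈[0..2] ⇒ +0.868282 -0.402116 +0.026188 = +0.492354;  D = +0.394027+0.295221i
d^4_{1,-2}: k∈[0..2] ⇒ -0.539405 +0.140517 -0.004881 = -0.403769;  D = -0.158429+0.371389i
d^4_{2,-2}: k∈[0..2] ⇒ +0.238425 -0.033126 +0.000479 = +0.205779;  D = -0.203038-0.033476i
d^4_{3,-2}: k∈[0..1] ⇒ -0.074354 +0.004304 = -0.070050;  D = -0.005346-0.069846i
d^4_{4,-2}: single k=0 term ⇒ +0.014607;  D = +0.013883-0.004542i
Y_4^{m'}(θ=1.6258,φ=5.6741) and Σ D·Y over m':
  (-0.0152+0.4841i)·(-0.3349+0.2851i)  (+0.3851-0.0814i)·(+0.0174-0.0663i)  (+0.1442+0.3000i)·(-0.1127-0.3064i)  (+0.1671-0.1374i)·(+0.0634+0.0443i)  (+0.3940+0.2952i)·(+0.3078+0.0000i)  (-0.1584+0.3714i)·(-0.0634+0.0443i)  (-0.2030-0.0335i)·(-0.1127+0.3064i)  (-0.0053-0.0698i)·(-0.0174-0.0663i)  (+0.0139-0.0045i)·(-0.3349-0.2851i)
Y_4^-2(R⁻¹ n̂) = +0.098267-0.271738i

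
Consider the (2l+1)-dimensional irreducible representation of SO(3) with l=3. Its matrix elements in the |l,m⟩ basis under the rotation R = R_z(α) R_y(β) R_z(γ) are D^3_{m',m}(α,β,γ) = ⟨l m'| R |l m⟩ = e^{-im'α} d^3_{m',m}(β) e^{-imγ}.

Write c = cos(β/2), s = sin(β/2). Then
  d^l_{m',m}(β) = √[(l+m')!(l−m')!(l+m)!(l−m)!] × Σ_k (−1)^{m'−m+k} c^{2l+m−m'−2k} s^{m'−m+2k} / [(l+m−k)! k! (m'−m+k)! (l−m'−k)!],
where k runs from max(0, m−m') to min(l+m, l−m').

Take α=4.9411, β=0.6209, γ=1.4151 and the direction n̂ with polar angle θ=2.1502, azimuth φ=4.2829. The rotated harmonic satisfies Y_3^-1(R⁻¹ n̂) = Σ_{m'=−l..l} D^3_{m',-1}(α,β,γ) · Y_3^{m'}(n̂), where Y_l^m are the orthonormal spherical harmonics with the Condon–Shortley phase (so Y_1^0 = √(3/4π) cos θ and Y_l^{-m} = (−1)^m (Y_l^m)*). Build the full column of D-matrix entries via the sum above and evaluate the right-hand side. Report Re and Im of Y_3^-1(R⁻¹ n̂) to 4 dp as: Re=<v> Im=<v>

Re=0.1183 Im=-0.2938

Need the full column D^3_{m',-1} for m'=−3..3 at α=4.9411, β=0.6209, γ=1.4151.
cos(β/2)=0.952196, sin(β/2)=0.305487
d^3_{-3,-1}: single k=2 term ⇒ +0.297124;  D = -0.256295-0.150318i
d^3_{-2,-1}: k∈[1..2] ⇒ +0.756180 -0.155664 = +0.600516;  D = +0.178454-0.573388i
d^3_{-1,-1}: k∈[0..2] ⇒ +0.745347 -0.613736 +0.047378 = +0.178989;  D = +0.178512+0.013057i
d^3_{0,-1}: k∈[0..2] ⇒ -0.828354 +0.255782 -0.008776 = -0.581347;  D = -0.090148-0.574315i
d^3_{1,-1}: k∈[0..2] ⇒ +0.460302 -0.063171 +0.000813 = +0.397944;  D = -0.368903+0.149233i
d^3_{2,-1}: k∈[0..1] ⇒ -0.155664 +0.008011 = -0.147653;  D = +0.084963+0.120759i
d^3_{3,-1}: single k=0 term ⇒ +0.030582;  D = +0.020371-0.022810i
Y_3^{m'}(θ=2.1502,φ=4.2829) and Σ D·Y over m':
  (-0.2563-0.1503i)·(+0.2348-0.0681i)  (+0.1785-0.5734i)·(+0.2559+0.2967i)  (+0.1785+0.0131i)·(-0.0562+0.1227i)  (-0.0901-0.5743i)·(+0.3067+0.0000i)  (-0.3689+0.1492i)·(+0.0562+0.1227i)  (+0.0850+0.1208i)·(+0.2559-0.2967i)  (+0.0204-0.0228i)·(-0.2348-0.0681i)
Y_3^-1(R⁻¹ n̂) = +0.118291-0.293828i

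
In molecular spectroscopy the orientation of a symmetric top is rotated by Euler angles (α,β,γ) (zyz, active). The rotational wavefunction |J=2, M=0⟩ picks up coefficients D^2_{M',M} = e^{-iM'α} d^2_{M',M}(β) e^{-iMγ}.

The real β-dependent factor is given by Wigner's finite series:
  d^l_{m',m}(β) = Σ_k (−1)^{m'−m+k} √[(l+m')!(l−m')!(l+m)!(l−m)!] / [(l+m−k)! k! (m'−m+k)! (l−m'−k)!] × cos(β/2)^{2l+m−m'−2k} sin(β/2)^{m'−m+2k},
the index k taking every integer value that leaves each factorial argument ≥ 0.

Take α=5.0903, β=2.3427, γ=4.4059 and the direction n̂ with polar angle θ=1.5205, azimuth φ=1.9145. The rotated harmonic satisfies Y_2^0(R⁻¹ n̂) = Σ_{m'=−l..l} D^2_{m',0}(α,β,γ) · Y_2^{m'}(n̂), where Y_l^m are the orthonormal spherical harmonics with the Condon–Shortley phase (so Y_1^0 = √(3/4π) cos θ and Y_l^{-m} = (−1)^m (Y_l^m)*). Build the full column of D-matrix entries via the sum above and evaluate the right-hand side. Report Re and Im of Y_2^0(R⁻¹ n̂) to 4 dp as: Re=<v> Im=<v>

Need the full column D^2_{m',0} for m'=−2..2 at α=5.0903, β=2.3427, γ=4.4059.
cos(β/2)=0.388908, sin(β/2)=0.921276
d^2_{-2,0}: single k=2 term ⇒ +0.314449;  D = -0.228827-0.215676i
d^2_{-1,0}: k∈[1..2] ⇒ +0.132742 -0.744891 = -0.612149;  D = -0.225871+0.568955i
d^2_{0,0}: k∈[0..2] ⇒ +0.022876 -0.513493 +0.720377 = +0.229761;  D = +0.229761+0.000000i
d^2_{1,0}: k∈[0..1] ⇒ -0.132742 +0.744891 = +0.612149;  D = +0.225871+0.568955i
d^2_{2,0}: single k=0 term ⇒ +0.314449;  D = -0.228827+0.215676i
Y_2^{m'}(θ=1.5205,φ=1.9145) and Σ D·Y over m':
  (-0.2288-0.2157i)·(-0.2978+0.2445i)  (-0.2259+0.5690i)·(-0.0131-0.0365i)  (+0.2298+0.0000i)·(-0.3130+0.0000i)  (+0.2259+0.5690i)·(+0.0131-0.0365i)  (-0.2288+0.2157i)·(-0.2978-0.2445i)
Y_2^0(R⁻¹ n̂) = +0.217295+0.000000i

Re=0.2173 Im=0.0000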